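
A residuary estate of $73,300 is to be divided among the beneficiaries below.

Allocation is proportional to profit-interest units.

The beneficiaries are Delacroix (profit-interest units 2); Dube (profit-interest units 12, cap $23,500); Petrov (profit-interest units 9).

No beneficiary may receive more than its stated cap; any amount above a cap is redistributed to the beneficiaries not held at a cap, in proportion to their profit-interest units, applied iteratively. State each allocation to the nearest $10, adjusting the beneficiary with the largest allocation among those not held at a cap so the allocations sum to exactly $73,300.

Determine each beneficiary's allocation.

Profit-interest units total: 23.
Pro-rata shares before constraints: Delacroix 6,373.91; Dube 38,243.48; Petrov 28,682.61.
Held at cap: Dube ($23,500); balance $49,800 reallocated over remaining profit-interest units 11.
Remaining shares: Delacroix 9,054.55 → $9,050; Petrov 40,745.45 → $40,750.

Delacroix: $9,050 | Dube: $23,500 | Petrov: $40,750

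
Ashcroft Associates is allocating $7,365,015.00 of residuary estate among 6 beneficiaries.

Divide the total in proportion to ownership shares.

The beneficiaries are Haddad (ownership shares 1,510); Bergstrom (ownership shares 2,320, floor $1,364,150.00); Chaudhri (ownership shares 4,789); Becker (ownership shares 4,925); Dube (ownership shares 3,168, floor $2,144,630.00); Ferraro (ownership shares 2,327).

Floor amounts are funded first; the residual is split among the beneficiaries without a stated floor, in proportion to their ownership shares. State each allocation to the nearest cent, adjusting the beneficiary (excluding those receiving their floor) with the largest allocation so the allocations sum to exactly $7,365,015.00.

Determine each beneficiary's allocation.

Minimums first: Bergstrom $1,364,150.00; Dube $2,144,630.00. Residual $3,856,235.00.
Residual split over remaining ownership shares 13,551: Haddad 429,703.7008 → $429,703.70; Chaudhri 1,362,815.2472 → $1,362,815.25; Becker 1,401,517.0375 → $1,401,517.04; Ferraro 662,199.0145 → $662,199.01.

Haddad: $429,703.70; Bergstrom: $1,364,150.00; Chaudhri: $1,362,815.25; Becker: $1,401,517.04; Dube: $2,144,630.00; Ferraro: $662,199.01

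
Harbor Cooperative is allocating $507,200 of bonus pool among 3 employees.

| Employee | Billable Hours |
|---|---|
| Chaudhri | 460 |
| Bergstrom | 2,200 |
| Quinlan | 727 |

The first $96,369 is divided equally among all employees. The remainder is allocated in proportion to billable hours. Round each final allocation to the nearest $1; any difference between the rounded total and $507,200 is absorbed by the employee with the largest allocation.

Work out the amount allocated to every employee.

Chaudhri: $87,919 · Bergstrom: $298,975 · Quinlan: $120,306

Equal tier: $96,369 ÷ 3 = $32,123 apiece.
Remainder $410,831 by billable hours (total 3,387): Chaudhri 55,796.36 → $55,796; Bergstrom 266,852.14 → $266,852; Quinlan 88,182.503 → $88,183.
Totals: Chaudhri $32,123 + $55,796 = $87,919; Bergstrom $32,123 + $266,852 = $298,975; Quinlan $32,123 + $88,183 = $120,306.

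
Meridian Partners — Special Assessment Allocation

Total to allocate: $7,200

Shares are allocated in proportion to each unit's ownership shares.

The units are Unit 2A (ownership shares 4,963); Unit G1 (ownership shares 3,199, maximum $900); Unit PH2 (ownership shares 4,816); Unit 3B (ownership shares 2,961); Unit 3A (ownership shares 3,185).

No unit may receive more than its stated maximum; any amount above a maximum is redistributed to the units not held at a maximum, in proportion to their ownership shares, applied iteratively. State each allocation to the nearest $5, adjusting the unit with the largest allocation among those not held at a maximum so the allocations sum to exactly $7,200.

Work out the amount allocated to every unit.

Ownership shares total: 19,124.
Unconstrained shares: Unit 2A 1,868.52; Unit G1 1,204.39; Unit PH2 1,813.18; Unit 3B 1,114.79; Unit 3A 1,199.12.
Cap binds for Unit G1 ($900); remaining pool $6,300 reallocated over remaining ownership shares 15,925.
Redistributed shares: Unit 2A 1,963.38 → $1,965; Unit PH2 1,905.23 → $1,905; Unit 3B 1,171.38 → $1,170; Unit 3A 1,260.00 → $1,260.

Unit 2A: $1,965 | Unit G1: $900 | Unit PH2: $1,905 | Unit 3B: $1,170 | Unit 3A: $1,260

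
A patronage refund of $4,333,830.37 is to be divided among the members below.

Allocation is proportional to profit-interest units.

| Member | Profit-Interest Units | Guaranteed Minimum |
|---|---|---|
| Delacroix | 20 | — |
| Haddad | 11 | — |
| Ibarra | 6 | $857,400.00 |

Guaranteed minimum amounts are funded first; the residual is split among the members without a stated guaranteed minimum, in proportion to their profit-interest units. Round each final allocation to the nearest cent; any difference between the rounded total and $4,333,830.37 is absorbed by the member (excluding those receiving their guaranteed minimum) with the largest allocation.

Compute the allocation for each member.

Minimums first: Ibarra $857,400.00. Remaining pool $3,476,430.37.
Remaining pool split over remaining profit-interest units 31: Delacroix 2,242,858.3032 → $2,242,858.30; Haddad 1,233,572.0668 → $1,233,572.07.

Delacroix: $2,242,858.30; Haddad: $1,233,572.07; Ibarra: $857,400.00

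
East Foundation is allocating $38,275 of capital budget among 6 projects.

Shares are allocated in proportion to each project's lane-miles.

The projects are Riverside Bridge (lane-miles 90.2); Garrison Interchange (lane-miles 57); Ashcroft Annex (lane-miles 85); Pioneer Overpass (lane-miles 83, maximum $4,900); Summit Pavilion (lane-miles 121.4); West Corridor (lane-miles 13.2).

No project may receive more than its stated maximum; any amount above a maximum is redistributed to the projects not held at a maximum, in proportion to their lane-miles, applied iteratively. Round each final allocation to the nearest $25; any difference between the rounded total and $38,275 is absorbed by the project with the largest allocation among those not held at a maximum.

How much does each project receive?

Lane-miles total: 449.8.
Pro-rata shares before constraints: Riverside Bridge 7,675.42; Garrison Interchange 4,850.32; Ashcroft Annex 7,232.94; Pioneer Overpass 7,062.75; Summit Pavilion 10,330.34; West Corridor 1,123.23.
Capped: Pioneer Overpass ($4,900); remaining pool $33,375 reallocated over remaining lane-miles 366.8.
Remaining shares: Riverside Bridge 8,207.27 → $8,200; Garrison Interchange 5,186.41 → $5,175; Ashcroft Annex 7,734.12 → $7,725; Summit Pavilion 11,046.14 → $11,050; West Corridor 1,201.06 → $1,200.
Rounding difference +$25 applied to Summit Pavilion → $11,075.

Riverside Bridge: $8,200 | Garrison Interchange: $5,175 | Ashcroft Annex: $7,725 | Pioneer Overpass: $4,900 | Summit Pavilion: $11,075 | West Corridor: $1,200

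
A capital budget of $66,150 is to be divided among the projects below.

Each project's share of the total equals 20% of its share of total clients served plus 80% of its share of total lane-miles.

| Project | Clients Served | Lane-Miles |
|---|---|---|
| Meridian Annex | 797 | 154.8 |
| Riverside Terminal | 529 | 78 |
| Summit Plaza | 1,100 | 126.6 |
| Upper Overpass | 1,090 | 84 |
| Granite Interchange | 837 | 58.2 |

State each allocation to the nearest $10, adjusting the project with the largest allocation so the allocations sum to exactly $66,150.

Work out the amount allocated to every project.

Meridian Annex: $18,750; Riverside Terminal: $9,840; Summit Plaza: $16,700; Upper Overpass: $12,180; Granite Interchange: $8,680

Clients served total 4,353; lane-miles total 501.6.
Composite weights (20% clients served + 80% lane-miles): Meridian Annex 0.2835; Riverside Terminal 0.1487; Summit Plaza 0.2525; Upper Overpass 0.1841; Granite Interchange 0.1313.
Pro-rata amounts: Meridian Annex 18,754.08; Riverside Terminal 9,836.97; Summit Plaza 16,699.81; Upper Overpass 12,175.02; Granite Interchange 8,684.12.
After rounding ($10): Meridian Annex $18,750; Riverside Terminal $9,840; Summit Plaza $16,700; Upper Overpass $12,180; Granite Interchange $8,680. Sum = $66,150.
No rounding difference to absorb.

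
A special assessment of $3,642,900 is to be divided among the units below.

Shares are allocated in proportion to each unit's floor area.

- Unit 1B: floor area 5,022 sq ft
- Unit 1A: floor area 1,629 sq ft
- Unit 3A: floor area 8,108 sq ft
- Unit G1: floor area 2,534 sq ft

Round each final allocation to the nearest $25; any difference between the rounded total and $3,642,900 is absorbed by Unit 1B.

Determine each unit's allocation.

Combined floor area = 17,293.
Proportional shares: Unit 1B 5,022/17,293 × $3,642,900 = 1,057,921.92; Unit 1A 1,629/17,293 × $3,642,900 = 343,161.05; Unit 3A 8,108/17,293 × $3,642,900 = 1,708,010.94; Unit G1 2,534/17,293 × $3,642,900 = 533,806.08.
At nearest $25: Unit 1B $1,057,925; Unit 1A $343,150; Unit 3A $1,708,000; Unit G1 $533,800. Sum = $3,642,875.
Difference $3,642,900 − $3,642,875 = +$25 applied to Unit 1B: Unit 1B becomes $1,057,950.

Unit 1B: $1,057,950 · Unit 1A: $343,150 · Unit 3A: $1,708,000 · Unit G1: $533,800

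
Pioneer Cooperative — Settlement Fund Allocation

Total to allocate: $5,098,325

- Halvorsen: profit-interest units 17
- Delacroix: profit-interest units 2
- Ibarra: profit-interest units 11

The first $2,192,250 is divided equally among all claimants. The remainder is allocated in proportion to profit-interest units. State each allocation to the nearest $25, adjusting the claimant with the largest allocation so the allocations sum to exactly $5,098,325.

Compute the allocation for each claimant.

Halvorsen: $2,377,525; Delacroix: $924,500; Ibarra: $1,796,300

$2,192,250 shared equally gives $730,750 per claimant.
Remainder $2,906,075 by profit-interest units (total 30): Halvorsen 1,646,775.83 → $1,646,775; Delacroix 193,738.33 → $193,750; Ibarra 1,065,560.83 → $1,065,550.
Totals: Halvorsen $730,750 + $1,646,775 = $2,377,525; Delacroix $730,750 + $193,750 = $924,500; Ibarra $730,750 + $1,065,550 = $1,796,300.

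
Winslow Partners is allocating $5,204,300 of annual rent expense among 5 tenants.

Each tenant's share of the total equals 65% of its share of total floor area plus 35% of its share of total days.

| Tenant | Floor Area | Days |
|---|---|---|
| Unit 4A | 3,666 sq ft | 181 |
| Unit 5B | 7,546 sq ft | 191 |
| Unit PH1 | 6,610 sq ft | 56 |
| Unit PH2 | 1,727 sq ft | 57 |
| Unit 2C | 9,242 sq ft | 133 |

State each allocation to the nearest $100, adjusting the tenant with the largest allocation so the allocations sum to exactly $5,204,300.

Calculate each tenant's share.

Unit 4A: $964,200; Unit 5B: $1,449,600; Unit PH1: $941,700; Unit PH2: $370,900; Unit 2C: $1,477,900

Totals — floor area 28,791, days 618.
Combined weights (65% floor area + 35% days): Unit 4A 0.1853; Unit 5B 0.2785; Unit PH1 0.1809; Unit PH2 0.0713; Unit 2C 0.2840.
Unrounded shares: Unit 4A 964,219.07; Unit 5B 1,449,573.39; Unit PH1 941,696.61; Unit PH2 370,916.54; Unit 2C 1,477,894.39.
Rounded to nearest $100: Unit 4A $964,200; Unit 5B $1,449,600; Unit PH1 $941,700; Unit PH2 $370,900; Unit 2C $1,477,900. Sum = $5,204,300.
Sum already equals the total — no adjustment.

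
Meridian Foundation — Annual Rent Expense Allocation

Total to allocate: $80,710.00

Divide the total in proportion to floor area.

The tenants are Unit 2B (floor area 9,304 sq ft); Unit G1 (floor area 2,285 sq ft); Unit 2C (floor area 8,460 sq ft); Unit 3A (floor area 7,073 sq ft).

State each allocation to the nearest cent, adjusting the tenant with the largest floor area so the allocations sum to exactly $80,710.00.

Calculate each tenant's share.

Combined floor area = 9,304 + 2,285 + 8,460 + 7,073 = 27,122.
Pro-rata amounts: Unit 2B 27,686.9641; Unit G1 6,799.7327; Unit 2C 25,175.3779; Unit 3A 21,047.9253.
Rounded to nearest cent: Unit 2B $27,686.96; Unit G1 $6,799.73; Unit 2C $25,175.38; Unit 3A $21,047.93. Sum = $80,710.00.
Sum already equals the total — no adjustment.

Unit 2B: $27,686.96 | Unit G1: $6,799.73 | Unit 2C: $25,175.38 | Unit 3A: $21,047.93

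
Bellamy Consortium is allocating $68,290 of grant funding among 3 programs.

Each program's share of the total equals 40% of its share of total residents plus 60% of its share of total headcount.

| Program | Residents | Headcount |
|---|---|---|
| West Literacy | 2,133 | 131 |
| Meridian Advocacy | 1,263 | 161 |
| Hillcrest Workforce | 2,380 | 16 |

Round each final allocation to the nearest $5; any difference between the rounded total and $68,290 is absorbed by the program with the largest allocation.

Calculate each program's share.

Totals — residents 5,776, headcount 308.
Composite weights (40% residents + 60% headcount): West Literacy 0.4029; Meridian Advocacy 0.4011; Hillcrest Workforce 0.1960.
Proportional shares: West Literacy 27,514.69; Meridian Advocacy 27,391.24; Hillcrest Workforce 13,384.07.
Rounded to nearest $5: West Literacy $27,515; Meridian Advocacy $27,390; Hillcrest Workforce $13,385. Sum = $68,290.
Rounded total matches; no reconciliation needed.

West Literacy: $27,515 | Meridian Advocacy: $27,390 | Hillcrest Workforce: $13,385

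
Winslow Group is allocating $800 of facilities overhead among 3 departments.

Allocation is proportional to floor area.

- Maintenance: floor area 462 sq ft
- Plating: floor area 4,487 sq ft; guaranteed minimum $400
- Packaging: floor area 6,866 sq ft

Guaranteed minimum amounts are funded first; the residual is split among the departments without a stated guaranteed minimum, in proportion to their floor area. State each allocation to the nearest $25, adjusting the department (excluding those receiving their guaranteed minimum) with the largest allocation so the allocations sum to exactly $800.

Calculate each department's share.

Minimums first: Plating $400. Remaining pool $400.
Remaining pool split over remaining floor area 7,328: Maintenance 25.22 → $25; Packaging 374.78 → $375.

Maintenance: $25 · Plating: $400 · Packaging: $375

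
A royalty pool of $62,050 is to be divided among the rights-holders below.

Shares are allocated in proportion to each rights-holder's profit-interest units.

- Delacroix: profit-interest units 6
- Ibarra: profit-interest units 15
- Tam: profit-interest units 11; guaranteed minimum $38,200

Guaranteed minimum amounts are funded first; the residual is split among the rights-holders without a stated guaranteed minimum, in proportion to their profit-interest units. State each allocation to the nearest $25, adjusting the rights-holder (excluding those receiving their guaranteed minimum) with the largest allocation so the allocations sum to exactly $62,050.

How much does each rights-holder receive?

Delacroix: $6,825 | Ibarra: $17,025 | Tam: $38,200

Guaranteed amounts: Tam $38,200. Balance $23,850.
Balance split over remaining profit-interest units 21: Delacroix 6,814.29 → $6,825; Ibarra 17,035.71 → $17,025.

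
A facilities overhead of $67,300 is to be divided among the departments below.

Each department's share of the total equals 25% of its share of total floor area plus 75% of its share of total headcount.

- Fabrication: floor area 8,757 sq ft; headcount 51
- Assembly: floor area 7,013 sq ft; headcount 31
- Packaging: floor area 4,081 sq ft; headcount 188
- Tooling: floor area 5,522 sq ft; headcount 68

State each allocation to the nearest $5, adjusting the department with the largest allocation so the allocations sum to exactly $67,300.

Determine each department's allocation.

Fabrication: $13,425 | Assembly: $9,280 | Packaging: $30,780 | Tooling: $13,815

Floor area total 25,373; headcount total 338.
Combined weights (25% floor area + 75% headcount): Fabrication 0.1994; Assembly 0.1379; Packaging 0.4574; Tooling 0.2053.
Unrounded shares: Fabrication 13,422.87; Assembly 9,279.73; Packaging 30,780.99; Tooling 13,816.41.
After rounding ($5): Fabrication $13,425; Assembly $9,280; Packaging $30,780; Tooling $13,815. Sum = $67,300.
No rounding difference to absorb.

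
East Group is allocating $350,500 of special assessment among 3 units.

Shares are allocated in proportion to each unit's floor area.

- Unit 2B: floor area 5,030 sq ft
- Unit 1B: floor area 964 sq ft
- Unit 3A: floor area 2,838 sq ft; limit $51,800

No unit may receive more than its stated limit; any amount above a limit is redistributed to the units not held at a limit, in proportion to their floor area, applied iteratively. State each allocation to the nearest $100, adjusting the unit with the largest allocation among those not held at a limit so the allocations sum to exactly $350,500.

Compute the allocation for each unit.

Floor area total: 8,832.
Proportional shares (ignoring caps): Unit 2B 199,616.73; Unit 1B 38,256.57; Unit 3A 112,626.70.
Capped: Unit 3A ($51,800); residual $298,700 reallocated over remaining floor area 5,994.
Redistributed shares: Unit 2B 250,660.83 → $250,700; Unit 1B 48,039.17 → $48,000.

Unit 2B: $250,700; Unit 1B: $48,000; Unit 3A: $51,800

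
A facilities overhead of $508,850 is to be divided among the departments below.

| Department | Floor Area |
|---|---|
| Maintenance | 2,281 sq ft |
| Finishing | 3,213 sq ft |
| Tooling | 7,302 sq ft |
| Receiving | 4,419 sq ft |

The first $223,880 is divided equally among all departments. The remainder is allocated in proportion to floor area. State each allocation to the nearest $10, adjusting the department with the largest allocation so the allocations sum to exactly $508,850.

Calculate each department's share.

Maintenance: $93,730; Finishing: $109,160; Tooling: $176,840; Receiving: $129,120

First tranche $223,880 split equally: $55,970 each.
Remainder $284,970 by floor area (total 17,215): Maintenance 37,758.73 → $37,760; Finishing 53,186.67 → $53,190; Tooling 120,874.29 → $120,870; Receiving 73,150.30 → $73,150.
Totals: Maintenance $55,970 + $37,760 = $93,730; Finishing $55,970 + $53,190 = $109,160; Tooling $55,970 + $120,870 = $176,840; Receiving $55,970 + $73,150 = $129,120.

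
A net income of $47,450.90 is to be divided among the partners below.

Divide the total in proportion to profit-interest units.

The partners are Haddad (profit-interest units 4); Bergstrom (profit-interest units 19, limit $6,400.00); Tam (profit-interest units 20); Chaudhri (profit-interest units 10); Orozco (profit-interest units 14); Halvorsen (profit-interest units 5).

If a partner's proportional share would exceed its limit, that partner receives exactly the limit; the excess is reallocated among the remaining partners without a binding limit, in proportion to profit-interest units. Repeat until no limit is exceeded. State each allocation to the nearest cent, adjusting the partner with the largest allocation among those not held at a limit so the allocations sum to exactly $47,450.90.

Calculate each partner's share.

Haddad: $3,098.18 | Bergstrom: $6,400.00 | Tam: $15,490.91 | Chaudhri: $7,745.45 | Orozco: $10,843.63 | Halvorsen: $3,872.73

Sum of profit-interest units: 72.
Proportional shares (ignoring caps): Haddad 2,636.1611; Bergstrom 12,521.7653; Tam 13,180.8056; Chaudhri 6,590.4028; Orozco 9,226.5639; Halvorsen 3,295.2014.
Held at cap: Bergstrom ($6,400.00); balance $41,050.90 reallocated over remaining profit-interest units 53.
Remaining shares: Haddad 3,098.1811 → $3,098.18; Tam 15,490.9057 → $15,490.91; Chaudhri 7,745.4528 → $7,745.45; Orozco 10,843.6340 → $10,843.63; Halvorsen 3,872.7264 → $3,872.73.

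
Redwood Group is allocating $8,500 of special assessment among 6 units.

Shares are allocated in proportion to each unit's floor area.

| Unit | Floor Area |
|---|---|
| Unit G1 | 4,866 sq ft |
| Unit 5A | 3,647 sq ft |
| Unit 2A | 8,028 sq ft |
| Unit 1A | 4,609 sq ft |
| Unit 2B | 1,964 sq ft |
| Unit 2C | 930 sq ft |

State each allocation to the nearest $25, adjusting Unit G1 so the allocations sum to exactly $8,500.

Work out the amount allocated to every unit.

Floor area total: 24,044.
Pro-rata amounts: Unit G1 4,866/24,044 × $8,500 = 1,720.22; Unit 5A 3,647/24,044 × $8,500 = 1,289.28; Unit 2A 8,028/24,044 × $8,500 = 2,838.05; Unit 1A 4,609/24,044 × $8,500 = 1,629.37; Unit 2B 1,964/24,044 × $8,500 = 694.31; Unit 2C 930/24,044 × $8,500 = 328.77.
At nearest $25: Unit G1 $1,725; Unit 5A $1,300; Unit 2A $2,850; Unit 1A $1,625; Unit 2B $700; Unit 2C $325. Sum = $8,525.
Difference $8,500 − $8,525 = −$25 applied to Unit G1: Unit G1 becomes $1,700.

Unit G1: $1,700; Unit 5A: $1,300; Unit 2A: $2,850; Unit 1A: $1,625; Unit 2B: $700; Unit 2C: $325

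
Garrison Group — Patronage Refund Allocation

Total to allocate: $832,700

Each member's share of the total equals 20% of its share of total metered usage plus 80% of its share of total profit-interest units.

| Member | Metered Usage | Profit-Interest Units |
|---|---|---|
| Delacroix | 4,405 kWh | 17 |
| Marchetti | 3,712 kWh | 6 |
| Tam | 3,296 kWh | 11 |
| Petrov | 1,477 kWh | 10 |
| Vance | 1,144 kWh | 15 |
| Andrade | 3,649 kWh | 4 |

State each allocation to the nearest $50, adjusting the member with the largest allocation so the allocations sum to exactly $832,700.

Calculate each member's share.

Delacroix: $221,250 · Marchetti: $98,400 · Tam: $147,350 · Petrov: $119,650 · Vance: $169,400 · Andrade: $76,650

Totals — metered usage 17,683, profit-interest units 63.
Combined weights (20% metered usage + 80% profit-interest units): Delacroix 0.2657; Marchetti 0.1182; Tam 0.1770; Petrov 0.1437; Vance 0.2034; Andrade 0.0921.
Proportional shares: Delacroix 221,244.13; Marchetti 98,403.74; Tam 147,355.66; Petrov 119,650.19; Vance 169,383.81; Andrade 76,662.47.
Rounded to nearest $50: Delacroix $221,250; Marchetti $98,400; Tam $147,350; Petrov $119,650; Vance $169,400; Andrade $76,650. Sum = $832,700.
Sum already equals the total — no adjustment.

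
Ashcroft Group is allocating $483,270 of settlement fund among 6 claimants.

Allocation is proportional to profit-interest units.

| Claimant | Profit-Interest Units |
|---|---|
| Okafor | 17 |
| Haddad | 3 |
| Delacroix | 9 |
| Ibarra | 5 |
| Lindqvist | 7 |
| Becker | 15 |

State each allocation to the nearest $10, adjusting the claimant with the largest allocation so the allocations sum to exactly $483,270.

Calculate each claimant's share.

Okafor: $146,700 | Haddad: $25,890 | Delacroix: $77,670 | Ibarra: $43,150 | Lindqvist: $60,410 | Becker: $129,450

Sum of profit-interest units: 56.
Raw shares: Okafor 17/56 × $483,270 = 146,706.96; Haddad 3/56 × $483,270 = 25,889.46; Delacroix 9/56 × $483,270 = 77,668.39; Ibarra 5/56 × $483,270 = 43,149.11; Lindqvist 7/56 × $483,270 = 60,408.75; Becker 15/56 × $483,270 = 129,447.32.
Rounded to nearest $10: Okafor $146,710; Haddad $25,890; Delacroix $77,670; Ibarra $43,150; Lindqvist $60,410; Becker $129,450. Sum = $483,280.
Difference $483,270 − $483,280 = −$10 applied to largest allocation (Okafor): Okafor becomes $146,700.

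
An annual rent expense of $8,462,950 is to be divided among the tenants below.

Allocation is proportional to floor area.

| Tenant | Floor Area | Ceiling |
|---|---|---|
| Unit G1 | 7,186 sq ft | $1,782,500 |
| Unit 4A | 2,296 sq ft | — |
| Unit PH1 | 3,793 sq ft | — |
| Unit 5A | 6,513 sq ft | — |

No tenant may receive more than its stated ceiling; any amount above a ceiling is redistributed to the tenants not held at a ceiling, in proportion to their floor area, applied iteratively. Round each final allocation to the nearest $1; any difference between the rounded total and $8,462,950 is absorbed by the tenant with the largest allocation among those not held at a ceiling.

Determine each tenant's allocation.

Sum of floor area: 19,788.
Pro-rata shares before constraints: Unit G1 3,073,315.07; Unit 4A 981,955.39; Unit PH1 1,622,193.72; Unit 5A 2,785,485.82.
Held at cap: Unit G1 ($1,782,500); residual $6,680,450 reallocated over remaining floor area 12,602.
Shares after redistribution: Unit 4A 1,217,133.25 → $1,217,133; Unit PH1 2,010,708.37 → $2,010,708; Unit 5A 3,452,608.38 → $3,452,608.
Rounding difference +$1 applied to Unit 5A → $3,452,609.

Unit G1: $1,782,500 | Unit 4A: $1,217,133 | Unit PH1: $2,010,708 | Unit 5A: $3,452,609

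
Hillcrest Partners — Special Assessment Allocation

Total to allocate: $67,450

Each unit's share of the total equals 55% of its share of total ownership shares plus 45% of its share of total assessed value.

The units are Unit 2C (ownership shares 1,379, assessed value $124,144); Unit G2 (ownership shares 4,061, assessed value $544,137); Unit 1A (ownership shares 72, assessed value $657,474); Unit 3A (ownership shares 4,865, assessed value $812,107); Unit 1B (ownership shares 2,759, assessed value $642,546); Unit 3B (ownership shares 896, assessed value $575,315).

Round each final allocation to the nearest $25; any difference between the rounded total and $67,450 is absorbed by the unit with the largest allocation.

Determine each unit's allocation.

Unit 2C: $4,775; Unit G2: $15,650; Unit 1A: $6,125; Unit 3A: $20,225; Unit 1B: $13,100; Unit 3B: $7,575

Ownership shares total 14,032; assessed value total 3,355,723.
Blended shares (55% ownership shares + 45% assessed value): Unit 2C 0.0707; Unit G2 0.2321; Unit 1A 0.0910; Unit 3A 0.2996; Unit 1B 0.1943; Unit 3B 0.1123.
Proportional shares: Unit 2C 4,768.65; Unit G2 15,658.10; Unit 1A 6,137.20; Unit 3A 20,207.49; Unit 1B 13,106.01; Unit 3B 7,572.55.
After rounding ($25): Unit 2C $4,775; Unit G2 $15,650; Unit 1A $6,125; Unit 3A $20,200; Unit 1B $13,100; Unit 3B $7,575. Sum = $67,425.
Difference $67,450 − $67,425 = +$25 applied to largest allocation (Unit 3A): Unit 3A becomes $20,225.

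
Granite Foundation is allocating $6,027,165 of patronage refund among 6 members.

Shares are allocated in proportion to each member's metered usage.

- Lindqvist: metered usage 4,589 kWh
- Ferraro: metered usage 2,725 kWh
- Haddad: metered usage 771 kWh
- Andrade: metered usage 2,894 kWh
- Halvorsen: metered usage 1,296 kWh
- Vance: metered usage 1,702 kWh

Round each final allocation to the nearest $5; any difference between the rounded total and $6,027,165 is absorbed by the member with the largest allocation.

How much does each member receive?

Combined metered usage = 13,977.
Raw shares: Lindqvist 4,589/13,977 × $6,027,165 = 1,978,869.58; Ferraro 2,725/13,977 × $6,027,165 = 1,175,075.10; Haddad 771/13,977 × $6,027,165 = 332,470.79; Andrade 2,894/13,977 × $6,027,165 = 1,247,951.31; Halvorsen 1,296/13,977 × $6,027,165 = 558,861.40; Vance 1,702/13,977 × $6,027,165 = 733,936.81.
At nearest $5: Lindqvist $1,978,870; Ferraro $1,175,075; Haddad $332,470; Andrade $1,247,950; Halvorsen $558,860; Vance $733,935. Sum = $6,027,160.
Difference $6,027,165 − $6,027,160 = +$5 applied to largest allocation (Lindqvist): Lindqvist becomes $1,978,875.

Lindqvist: $1,978,875; Ferraro: $1,175,075; Haddad: $332,470; Andrade: $1,247,950; Halvorsen: $558,860; Vance: $733,935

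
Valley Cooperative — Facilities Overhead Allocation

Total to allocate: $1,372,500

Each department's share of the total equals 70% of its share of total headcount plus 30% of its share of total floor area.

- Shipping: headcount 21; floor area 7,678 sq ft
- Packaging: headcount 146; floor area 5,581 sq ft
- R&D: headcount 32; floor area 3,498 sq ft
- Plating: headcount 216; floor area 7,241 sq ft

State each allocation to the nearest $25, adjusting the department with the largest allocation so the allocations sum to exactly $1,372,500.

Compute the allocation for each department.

Headcount total 415; floor area total 23,998.
Blended shares (70% headcount + 30% floor area): Shipping 0.1314; Packaging 0.3160; R&D 0.0977; Plating 0.4549.
Proportional shares: Shipping 180,352.93; Packaging 433,755.81; R&D 134,099.49; Plating 624,291.77.
Rounded to nearest $25: Shipping $180,350; Packaging $433,750; R&D $134,100; Plating $624,300. Sum = $1,372,500.
No rounding difference to absorb.

Shipping: $180,350 · Packaging: $433,750 · R&D: $134,100 · Plating: $624,300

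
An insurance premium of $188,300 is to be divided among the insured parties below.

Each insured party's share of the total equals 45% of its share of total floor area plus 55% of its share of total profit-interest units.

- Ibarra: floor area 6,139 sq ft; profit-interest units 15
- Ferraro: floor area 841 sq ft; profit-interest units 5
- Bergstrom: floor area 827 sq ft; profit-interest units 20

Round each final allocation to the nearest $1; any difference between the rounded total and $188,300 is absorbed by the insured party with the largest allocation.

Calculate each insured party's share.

Totals — floor area 7,807, profit-interest units 40.
Blended shares (45% floor area + 55% profit-interest units): Ibarra 0.5601; Ferraro 0.1172; Bergstrom 0.3227.
Raw shares: Ibarra 105,467.87; Ferraro 22,073.60; Bergstrom 60,758.53.
After rounding ($1): Ibarra $105,468; Ferraro $22,074; Bergstrom $60,759. Sum = $188,301.
Difference $188,300 − $188,301 = −$1 applied to largest allocation (Ibarra): Ibarra becomes $105,467.

Ibarra: $105,467 · Ferraro: $22,074 · Bergstrom: $60,759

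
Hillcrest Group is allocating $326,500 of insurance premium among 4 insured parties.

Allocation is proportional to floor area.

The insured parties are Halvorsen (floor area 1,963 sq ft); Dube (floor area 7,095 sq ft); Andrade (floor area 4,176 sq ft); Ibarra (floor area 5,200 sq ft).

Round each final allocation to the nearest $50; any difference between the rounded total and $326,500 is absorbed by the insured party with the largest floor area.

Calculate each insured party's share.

Halvorsen: $34,750; Dube: $125,700; Andrade: $73,950; Ibarra: $92,100

Floor area total: 18,434.
Raw shares: Halvorsen 1,963/18,434 × $326,500 = 34,768.34; Dube 7,095/18,434 × $326,500 = 125,665.48; Andrade 4,176/18,434 × $326,500 = 73,964.63; Ibarra 5,200/18,434 × $326,500 = 92,101.55.
Rounded to nearest $50: Halvorsen $34,750; Dube $125,650; Andrade $73,950; Ibarra $92,100. Sum = $326,450.
Difference $326,500 − $326,450 = +$50 applied to largest floor area (Dube): Dube becomes $125,700.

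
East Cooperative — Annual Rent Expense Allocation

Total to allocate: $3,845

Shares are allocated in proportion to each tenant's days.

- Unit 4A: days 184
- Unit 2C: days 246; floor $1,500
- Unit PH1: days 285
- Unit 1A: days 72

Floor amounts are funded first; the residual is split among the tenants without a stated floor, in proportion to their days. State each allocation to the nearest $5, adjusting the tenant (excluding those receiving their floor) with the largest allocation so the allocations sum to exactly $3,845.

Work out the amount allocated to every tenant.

Unit 4A: $800; Unit 2C: $1,500; Unit PH1: $1,235; Unit 1A: $310

Minimums first: Unit 2C $1,500. Remaining pool $2,345.
Remaining pool split over remaining days 541: Unit 4A 797.56 → $800; Unit PH1 1,235.35 → $1,235; Unit 1A 312.09 → $310.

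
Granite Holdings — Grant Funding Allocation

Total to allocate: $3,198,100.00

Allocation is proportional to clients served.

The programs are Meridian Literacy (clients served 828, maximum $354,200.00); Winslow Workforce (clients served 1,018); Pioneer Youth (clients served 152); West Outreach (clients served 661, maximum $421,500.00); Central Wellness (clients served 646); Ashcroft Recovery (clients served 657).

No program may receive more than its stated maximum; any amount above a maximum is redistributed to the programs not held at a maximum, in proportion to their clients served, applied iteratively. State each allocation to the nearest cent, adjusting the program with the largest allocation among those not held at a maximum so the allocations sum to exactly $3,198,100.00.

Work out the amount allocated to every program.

Total clients served = 3,962.
Pro-rata shares before constraints: Meridian Literacy 668,356.0828; Winslow Workforce 821,722.8168; Pioneer Youth 122,693.3872; West Outreach 533,554.7956; Central Wellness 521,446.8955; Ashcroft Recovery 530,326.0222.
Cap binds for Meridian Literacy ($354,200.00), West Outreach ($421,500.00); remaining pool $2,422,400.00 reallocated over remaining clients served 2,473.
Remaining shares: Winslow Workforce 997,170.7238 → $997,170.72; Pioneer Youth 148,889.9313 → $148,889.93; Central Wellness 632,782.2078 → $632,782.21; Ashcroft Recovery 643,557.1371 → $643,557.14.

Meridian Literacy: $354,200.00; Winslow Workforce: $997,170.72; Pioneer Youth: $148,889.93; West Outreach: $421,500.00; Central Wellness: $632,782.21; Ashcroft Recovery: $643,557.14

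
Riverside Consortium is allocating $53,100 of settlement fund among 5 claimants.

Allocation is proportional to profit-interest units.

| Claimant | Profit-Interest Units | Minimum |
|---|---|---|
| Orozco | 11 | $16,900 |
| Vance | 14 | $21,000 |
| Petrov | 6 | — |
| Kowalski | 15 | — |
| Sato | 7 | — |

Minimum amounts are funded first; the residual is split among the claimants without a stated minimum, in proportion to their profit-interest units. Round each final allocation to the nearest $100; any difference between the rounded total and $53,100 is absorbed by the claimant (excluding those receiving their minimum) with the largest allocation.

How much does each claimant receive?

Orozco: $16,900 | Vance: $21,000 | Petrov: $3,300 | Kowalski: $8,100 | Sato: $3,800

Guaranteed amounts: Orozco $16,900; Vance $21,000. Residual $15,200.
Residual split over remaining profit-interest units 28: Petrov 3,257.14 → $3,300; Kowalski 8,142.86 → $8,100; Sato 3,800.00 → $3,800.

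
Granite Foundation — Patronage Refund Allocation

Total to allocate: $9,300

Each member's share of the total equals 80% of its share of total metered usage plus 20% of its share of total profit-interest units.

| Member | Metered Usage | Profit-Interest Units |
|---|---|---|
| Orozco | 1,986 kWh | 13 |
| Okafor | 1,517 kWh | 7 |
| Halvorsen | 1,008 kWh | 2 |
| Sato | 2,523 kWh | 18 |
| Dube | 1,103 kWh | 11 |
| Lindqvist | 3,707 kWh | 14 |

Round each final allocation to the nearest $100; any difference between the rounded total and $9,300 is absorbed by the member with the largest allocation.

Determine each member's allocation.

Totals — metered usage 11,844, profit-interest units 65.
Combined weights (80% metered usage + 20% profit-interest units): Orozco 0.1741; Okafor 0.1240; Halvorsen 0.0742; Sato 0.2258; Dube 0.1083; Lindqvist 0.2935.
Unrounded shares: Orozco 1,619.54; Okafor 1,153.24; Halvorsen 690.42; Sato 2,099.94; Dube 1,007.64; Lindqvist 2,729.23.
After rounding ($100): Orozco $1,600; Okafor $1,200; Halvorsen $700; Sato $2,100; Dube $1,000; Lindqvist $2,700. Sum = $9,300.
Sum already equals the total — no adjustment.

Orozco: $1,600; Okafor: $1,200; Halvorsen: $700; Sato: $2,100; Dube: $1,000; Lindqvist: $2,700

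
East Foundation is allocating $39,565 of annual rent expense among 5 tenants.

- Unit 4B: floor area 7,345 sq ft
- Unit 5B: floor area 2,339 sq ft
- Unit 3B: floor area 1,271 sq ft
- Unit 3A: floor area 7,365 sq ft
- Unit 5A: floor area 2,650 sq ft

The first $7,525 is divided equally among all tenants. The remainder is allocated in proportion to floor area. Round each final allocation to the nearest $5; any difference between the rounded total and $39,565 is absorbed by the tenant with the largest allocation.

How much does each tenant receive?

Equal tier: $7,525 ÷ 5 = $1,505 apiece.
Remainder $32,040 by floor area (total 20,970): Unit 4B 11,222.40 → $11,220; Unit 5B 3,573.75 → $3,575; Unit 3B 1,941.96 → $1,940; Unit 3A 11,252.96 → $11,255; Unit 5A 4,048.93 → $4,050.
Totals: Unit 4B $1,505 + $11,220 = $12,725; Unit 5B $1,505 + $3,575 = $5,080; Unit 3B $1,505 + $1,940 = $3,445; Unit 3A $1,505 + $11,255 = $12,760; Unit 5A $1,505 + $4,050 = $5,555.

Unit 4B: $12,725; Unit 5B: $5,080; Unit 3B: $3,445; Unit 3A: $12,760; Unit 5A: $5,555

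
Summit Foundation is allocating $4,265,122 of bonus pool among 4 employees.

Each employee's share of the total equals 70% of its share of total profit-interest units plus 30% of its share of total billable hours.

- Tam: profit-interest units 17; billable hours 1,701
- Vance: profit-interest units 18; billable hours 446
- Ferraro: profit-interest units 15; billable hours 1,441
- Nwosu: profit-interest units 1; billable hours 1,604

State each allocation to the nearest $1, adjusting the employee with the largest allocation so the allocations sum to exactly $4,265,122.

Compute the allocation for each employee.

Totals — profit-interest units 51, billable hours 5,192.
Combined weights (70% profit-interest units + 30% billable hours): Tam 0.3316; Vance 0.2728; Ferraro 0.2891; Nwosu 0.1064.
Proportional shares: Tam 1,414,396.17; Vance 1,163,649.99; Ferraro 1,233,238.98; Nwosu 453,836.87.
At nearest $1: Tam $1,414,396; Vance $1,163,650; Ferraro $1,233,239; Nwosu $453,837. Sum = $4,265,122.
Rounded total matches; no reconciliation needed.

Tam: $1,414,396 · Vance: $1,163,650 · Ferraro: $1,233,239 · Nwosu: $453,837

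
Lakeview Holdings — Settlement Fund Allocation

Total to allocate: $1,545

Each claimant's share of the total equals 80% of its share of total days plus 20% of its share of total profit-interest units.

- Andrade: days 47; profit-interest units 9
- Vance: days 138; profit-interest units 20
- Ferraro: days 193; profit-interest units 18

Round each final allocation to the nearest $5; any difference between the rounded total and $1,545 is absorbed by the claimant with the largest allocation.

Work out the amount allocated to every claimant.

Andrade: $215; Vance: $585; Ferraro: $745

Totals — days 378, profit-interest units 47.
Blended shares (80% days + 20% profit-interest units): Andrade 0.1378; Vance 0.3772; Ferraro 0.4851.
Raw shares: Andrade 212.85; Vance 582.73; Ferraro 749.42.
Rounded to nearest $5: Andrade $215; Vance $585; Ferraro $750. Sum = $1,550.
Difference $1,545 − $1,550 = −$5 applied to largest allocation (Ferraro): Ferraro becomes $745.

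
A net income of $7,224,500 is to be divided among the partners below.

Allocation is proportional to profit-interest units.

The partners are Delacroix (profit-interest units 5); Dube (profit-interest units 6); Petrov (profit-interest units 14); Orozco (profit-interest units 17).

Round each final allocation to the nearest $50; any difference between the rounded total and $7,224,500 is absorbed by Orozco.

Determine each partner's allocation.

Delacroix: $860,050 · Dube: $1,032,050 · Petrov: $2,408,150 · Orozco: $2,924,250

Profit-interest units total: 42.
Raw shares: Delacroix 5/42 × $7,224,500 = 860,059.52; Dube 6/42 × $7,224,500 = 1,032,071.43; Petrov 14/42 × $7,224,500 = 2,408,166.67; Orozco 17/42 × $7,224,500 = 2,924,202.38.
After rounding ($50): Delacroix $860,050; Dube $1,032,050; Petrov $2,408,150; Orozco $2,924,200. Sum = $7,224,450.
Difference $7,224,500 − $7,224,450 = +$50 applied to Orozco: Orozco becomes $2,924,250.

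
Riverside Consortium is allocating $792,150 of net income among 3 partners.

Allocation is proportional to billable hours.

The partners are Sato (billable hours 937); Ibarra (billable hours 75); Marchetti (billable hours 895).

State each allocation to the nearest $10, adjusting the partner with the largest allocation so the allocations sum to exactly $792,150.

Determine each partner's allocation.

Sato: $389,230 · Ibarra: $31,150 · Marchetti: $371,770

Total billable hours = 1,907.
Unrounded shares: Sato 937/1,907 × $792,150 = 389,221.05; Ibarra 75/1,907 × $792,150 = 31,154.30; Marchetti 895/1,907 × $792,150 = 371,774.65.
After rounding ($10): Sato $389,220; Ibarra $31,150; Marchetti $371,770. Sum = $792,140.
Difference $792,150 − $792,140 = +$10 applied to largest allocation (Sato): Sato becomes $389,230.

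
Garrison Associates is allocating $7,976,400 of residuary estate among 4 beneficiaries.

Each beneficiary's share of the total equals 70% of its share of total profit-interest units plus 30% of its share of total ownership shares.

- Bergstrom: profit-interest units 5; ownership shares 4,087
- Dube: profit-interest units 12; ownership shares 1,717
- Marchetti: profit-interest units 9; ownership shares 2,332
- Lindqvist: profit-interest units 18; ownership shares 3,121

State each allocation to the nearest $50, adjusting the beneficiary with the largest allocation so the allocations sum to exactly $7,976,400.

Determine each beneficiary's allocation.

Bergstrom: $1,503,250; Dube: $1,887,750; Marchetti: $1,637,800; Lindqvist: $2,947,600

Totals — profit-interest units 44, ownership shares 11,257.
Blended shares (70% profit-interest units + 30% ownership shares): Bergstrom 0.1885; Dube 0.2367; Marchetti 0.2053; Lindqvist 0.3695.
Unrounded shares: Bergstrom 1,503,267.04; Dube 1,887,752.94; Marchetti 1,637,792.74; Lindqvist 2,947,587.29.
After rounding ($50): Bergstrom $1,503,250; Dube $1,887,750; Marchetti $1,637,800; Lindqvist $2,947,600. Sum = $7,976,400.
Rounded total matches; no reconciliation needed.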